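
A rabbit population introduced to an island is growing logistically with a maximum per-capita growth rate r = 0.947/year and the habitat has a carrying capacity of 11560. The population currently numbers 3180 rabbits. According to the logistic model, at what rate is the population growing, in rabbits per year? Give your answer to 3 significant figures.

2180 rabbits per year

dN/dt = rN(1 − N/K) = 0.947 × 3180 × (1 − 3180/11560).
1 − 3180/11560 = 0.72491; dN/dt = 0.947 × 3180 × 0.72491 = 2183.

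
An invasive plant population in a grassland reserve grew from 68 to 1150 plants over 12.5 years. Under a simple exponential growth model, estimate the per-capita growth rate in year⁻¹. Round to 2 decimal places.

0.23 per year

From N(t) = N₀·e^(rt): e^(r·12.5) = 1150/68 = 16.912.
r·12.5 = ln(16.912) = 2.828, so r = 2.828/12.5 = 0.22624.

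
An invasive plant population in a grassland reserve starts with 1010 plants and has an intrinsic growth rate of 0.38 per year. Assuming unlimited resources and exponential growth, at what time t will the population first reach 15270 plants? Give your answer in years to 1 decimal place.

Set N₀·e^(rt) = 15270: e^(0.38·t) = 15270/1010 = 15.119.
0.38·t = ln(15.119) = 2.7159, so t = 2.7159/0.38 = 7.1472.

7.1 years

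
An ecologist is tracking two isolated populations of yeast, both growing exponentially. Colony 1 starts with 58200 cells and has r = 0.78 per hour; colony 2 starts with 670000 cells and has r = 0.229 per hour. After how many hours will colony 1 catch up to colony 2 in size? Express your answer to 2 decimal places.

4.43 hours

Set 58200·e^(0.78t) = 670000·e^(0.229t).
e^((0.78 − 0.229)t) = 670000/58200 → e^(0.551·t) = 11.512.
0.551·t = ln(11.512) = 2.4434, so t = 2.4434/0.551 = 4.4345.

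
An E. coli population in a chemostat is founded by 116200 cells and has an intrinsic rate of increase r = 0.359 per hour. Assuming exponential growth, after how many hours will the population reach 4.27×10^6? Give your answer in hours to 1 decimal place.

10.0 hours

Set N₀·e^(rt) = 4.27×10^6: e^(0.359·t) = 4.27×10^6/116200 = 36.747.
0.359·t = ln(36.747) = 3.6041, so t = 3.6041/0.359 = 10.039.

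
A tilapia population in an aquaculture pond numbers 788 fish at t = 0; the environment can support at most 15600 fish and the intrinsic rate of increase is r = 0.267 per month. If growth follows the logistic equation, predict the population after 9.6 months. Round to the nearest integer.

6371 fish

A = (K − N₀)/N₀ = (15600 − 788)/788 = 18.797.
N(t) = K/(1 + A·e^(−rt)) = 15600/(1 + 18.797×e^(−0.267×9.6)).
e^(−2.563) = 0.077058; denominator = 1 + 18.797×0.077058 = 2.4485.
N = 15600/2.4485 = 6371.37.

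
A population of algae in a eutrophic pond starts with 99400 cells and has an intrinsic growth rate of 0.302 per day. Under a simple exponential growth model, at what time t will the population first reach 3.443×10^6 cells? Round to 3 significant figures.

11.7 days

Set N₀·e^(rt) = 3.443×10^6: e^(0.302·t) = 3.443×10^6/99400 = 34.638.
0.302·t = ln(34.638) = 3.5449, so t = 3.5449/0.302 = 11.738.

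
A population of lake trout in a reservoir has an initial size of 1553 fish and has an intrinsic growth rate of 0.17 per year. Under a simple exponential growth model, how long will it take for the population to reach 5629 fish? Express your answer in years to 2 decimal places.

Set N₀·e^(rt) = 5629: e^(0.17·t) = 5629/1553 = 3.6246.
0.17·t = ln(3.6246) = 1.2877, so t = 1.2877/0.17 = 7.575.

7.57 years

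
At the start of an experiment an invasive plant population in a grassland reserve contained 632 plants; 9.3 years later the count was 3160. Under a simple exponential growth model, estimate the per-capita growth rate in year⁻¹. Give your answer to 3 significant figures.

0.173 per year

From N(t) = N₀·e^(rt): e^(r·9.3) = 3160/632 = 5.
r·9.3 = ln(5) = 1.6094, so r = 1.6094/9.3 = 0.17306.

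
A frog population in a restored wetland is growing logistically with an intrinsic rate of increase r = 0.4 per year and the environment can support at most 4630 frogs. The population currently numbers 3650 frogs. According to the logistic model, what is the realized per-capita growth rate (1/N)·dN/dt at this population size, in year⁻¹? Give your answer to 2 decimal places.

0.08 per year

(1/N)·dN/dt = r(1 − N/K) = 0.4 × (1 − 3650/4630).
= 0.4 × 0.21166 = 0.084665.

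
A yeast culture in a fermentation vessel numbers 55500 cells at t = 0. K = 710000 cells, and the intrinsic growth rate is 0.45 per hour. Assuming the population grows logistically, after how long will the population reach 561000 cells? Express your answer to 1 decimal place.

8.4 hours

A = (K − N₀)/N₀ = (710000 − 55500)/55500 = 11.793.
Solve 710000/(1 + 11.793·e^(−0.45t)) = 561000: 1 + 11.793·e^(−0.45t) = 1.2656, so e^(−0.45t) = 0.022522.
−0.45·t = ln(0.022522) = -3.7933, so t = 3.7933/0.45 = 8.4295.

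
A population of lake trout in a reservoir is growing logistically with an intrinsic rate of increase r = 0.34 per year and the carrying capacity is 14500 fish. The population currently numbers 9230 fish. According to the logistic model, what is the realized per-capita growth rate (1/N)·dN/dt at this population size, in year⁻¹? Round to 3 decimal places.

0.124 per year

(1/N)·dN/dt = r(1 − N/K) = 0.34 × (1 − 9230/14500).
= 0.34 × 0.36345 = 0.12357.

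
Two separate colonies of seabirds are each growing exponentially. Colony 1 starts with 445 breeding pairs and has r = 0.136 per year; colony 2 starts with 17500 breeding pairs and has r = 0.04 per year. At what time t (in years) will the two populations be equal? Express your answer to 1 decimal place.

Set 445·e^(0.136t) = 17500·e^(0.04t).
e^((0.136 − 0.04)t) = 17500/445 → e^(0.096·t) = 39.326.
0.096·t = ln(39.326) = 3.6719, so t = 3.6719/0.096 = 38.249.

38.2 years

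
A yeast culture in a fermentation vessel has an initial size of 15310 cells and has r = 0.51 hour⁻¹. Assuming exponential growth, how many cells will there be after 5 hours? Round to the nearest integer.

196077 cells

N(t) = N₀·e^(rt) = 15310 × e^(0.51×5) = 15310 × e^2.55.
e^2.55 ≈ 12.807, so N ≈ 15310 × 12.807 = 196077.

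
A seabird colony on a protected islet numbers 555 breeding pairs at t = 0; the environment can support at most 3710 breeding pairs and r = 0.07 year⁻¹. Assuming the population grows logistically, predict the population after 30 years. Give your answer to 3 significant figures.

2190 breeding pairs

A = (K − N₀)/N₀ = (3710 − 555)/555 = 5.6847.
N(t) = K/(1 + A·e^(−rt)) = 3710/(1 + 5.6847×e^(−0.07×30)).
e^(−2.1) = 0.12246; denominator = 1 + 5.6847×0.12246 = 1.6961.
N = 3710/1.6961 = 2187.34.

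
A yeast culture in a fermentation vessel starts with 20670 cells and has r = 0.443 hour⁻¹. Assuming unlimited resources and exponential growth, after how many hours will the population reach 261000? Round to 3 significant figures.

5.72 hours

Set N₀·e^(rt) = 261000: e^(0.443·t) = 261000/20670 = 12.627.
0.443·t = ln(12.627) = 2.5358, so t = 2.5358/0.443 = 5.7242.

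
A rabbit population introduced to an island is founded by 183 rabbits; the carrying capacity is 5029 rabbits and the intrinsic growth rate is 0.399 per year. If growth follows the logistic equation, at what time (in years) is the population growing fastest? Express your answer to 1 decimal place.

Logistic growth is fastest at N = K/2 = 2514.5.
A = (K − N₀)/N₀ = 26.481. Set K/(1 + A·e^(−rt)) = K/2 → A·e^(−rt) = 1.
e^(−0.399t) = 1/26.481 = 0.0377631, so t = ln(26.481)/0.399 = 3.2764/0.399 = 8.2116.

8.2 years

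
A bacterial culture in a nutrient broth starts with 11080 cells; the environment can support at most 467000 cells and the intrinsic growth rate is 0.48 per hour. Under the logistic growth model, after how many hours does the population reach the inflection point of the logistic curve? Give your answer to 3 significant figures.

Logistic growth is fastest at N = K/2 = 233500.
A = (K − N₀)/N₀ = 41.148. Set K/(1 + A·e^(−rt)) = K/2 → A·e^(−rt) = 1.
e^(−0.48t) = 1/41.148 = 0.0243025, so t = ln(41.148)/0.48 = 3.7172/0.48 = 7.7441.

7.74 hours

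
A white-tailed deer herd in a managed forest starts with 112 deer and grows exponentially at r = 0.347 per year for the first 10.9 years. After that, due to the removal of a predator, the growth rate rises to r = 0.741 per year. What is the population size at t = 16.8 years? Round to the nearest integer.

Phase 1: N(10.9) = 112·e^(0.347×10.9) = 112·e^3.782 = 4918.7.
Phase 2 runs for 16.8 − 10.9 = 5.9 years at r = 0.741.
N(16.8) = 4918.7·e^(0.741×5.9) = 4918.7·e^4.372 = 389531.

389531 deer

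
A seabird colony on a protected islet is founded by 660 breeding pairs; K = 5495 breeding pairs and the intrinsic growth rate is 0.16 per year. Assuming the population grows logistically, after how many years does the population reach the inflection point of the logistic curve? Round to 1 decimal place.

Logistic growth is fastest at N = K/2 = 2747.5.
A = (K − N₀)/N₀ = 7.3258. Set K/(1 + A·e^(−rt)) = K/2 → A·e^(−rt) = 1.
e^(−0.16t) = 1/7.3258 = 0.136505, so t = ln(7.3258)/0.16 = 1.9914/0.16 = 12.446.

12.4 years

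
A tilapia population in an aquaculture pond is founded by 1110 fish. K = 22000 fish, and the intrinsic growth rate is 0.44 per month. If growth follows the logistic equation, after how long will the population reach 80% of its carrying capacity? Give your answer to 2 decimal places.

9.82 months

A = (K − N₀)/N₀ = (22000 − 1110)/1110 = 18.82.
Solve 22000/(1 + 18.82·e^(−0.44t)) = 17600: 1 + 18.82·e^(−0.44t) = 1.25, so e^(−0.44t) = 0.0132839.
−0.44·t = ln(0.0132839) = -4.3212, so t = 4.3212/0.44 = 9.8209.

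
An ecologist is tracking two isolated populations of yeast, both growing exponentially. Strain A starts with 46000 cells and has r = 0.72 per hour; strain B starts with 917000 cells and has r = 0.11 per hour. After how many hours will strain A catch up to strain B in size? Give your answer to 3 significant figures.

Set 46000·e^(0.72t) = 917000·e^(0.11t).
e^((0.72 − 0.11)t) = 917000/46000 → e^(0.61·t) = 19.935.
0.61·t = ln(19.935) = 2.9925, so t = 2.9925/0.61 = 4.9057.

4.91 hours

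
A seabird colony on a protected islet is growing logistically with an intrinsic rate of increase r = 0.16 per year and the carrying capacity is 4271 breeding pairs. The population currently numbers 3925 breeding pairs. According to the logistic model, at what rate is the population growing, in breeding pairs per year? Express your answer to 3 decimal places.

50.875 breeding pairs per year

dN/dt = rN(1 − N/K) = 0.16 × 3925 × (1 − 3925/4271).
1 − 3925/4271 = 0.081011; dN/dt = 0.16 × 3925 × 0.081011 = 50.875.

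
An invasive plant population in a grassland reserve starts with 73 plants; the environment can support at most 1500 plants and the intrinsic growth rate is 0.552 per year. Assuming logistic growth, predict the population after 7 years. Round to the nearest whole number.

A = (K − N₀)/N₀ = (1500 − 73)/73 = 19.548.
N(t) = K/(1 + A·e^(−rt)) = 1500/(1 + 19.548×e^(−0.552×7)).
e^(−3.864) = 0.020984; denominator = 1 + 19.548×0.020984 = 1.4102.
N = 1500/1.4102 = 1063.68.

1064 plants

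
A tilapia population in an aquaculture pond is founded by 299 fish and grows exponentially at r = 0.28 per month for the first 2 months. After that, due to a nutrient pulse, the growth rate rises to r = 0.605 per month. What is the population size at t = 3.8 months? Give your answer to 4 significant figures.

1555 fish

Phase 1: N(2) = 299·e^(0.28×2) = 299·e^0.56 = 523.451.
Phase 2 runs for 3.8 − 2 = 1.8 months at r = 0.605.
N(3.8) = 523.451·e^(0.605×1.8) = 523.451·e^1.089 = 1555.33.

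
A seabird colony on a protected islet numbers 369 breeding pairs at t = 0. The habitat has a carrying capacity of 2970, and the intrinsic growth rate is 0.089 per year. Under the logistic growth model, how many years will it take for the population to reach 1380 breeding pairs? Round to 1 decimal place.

A = (K − N₀)/N₀ = (2970 − 369)/369 = 7.0488.
Solve 2970/(1 + 7.0488·e^(−0.089t)) = 1380: 1 + 7.0488·e^(−0.089t) = 2.1522, so e^(−0.089t) = 0.163457.
−0.089·t = ln(0.163457) = -1.8112, so t = 1.8112/0.089 = 20.351.

20.4 years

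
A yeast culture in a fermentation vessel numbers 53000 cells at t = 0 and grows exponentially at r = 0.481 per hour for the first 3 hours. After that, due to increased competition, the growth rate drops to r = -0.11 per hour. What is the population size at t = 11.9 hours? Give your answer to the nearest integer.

Phase 1: N(3) = 53000·e^(0.481×3) = 53000·e^1.443 = 224369.
Phase 2 runs for 11.9 − 3 = 8.9 hours at r = -0.11.
N(11.9) = 224369·e^(-0.11×8.9) = 224369·e^-0.979 = 84292.4.

84292 cells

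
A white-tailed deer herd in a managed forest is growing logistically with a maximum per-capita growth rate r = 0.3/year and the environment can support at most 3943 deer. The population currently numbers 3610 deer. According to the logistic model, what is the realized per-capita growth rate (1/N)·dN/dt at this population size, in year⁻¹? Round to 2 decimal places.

(1/N)·dN/dt = r(1 − N/K) = 0.3 × (1 − 3610/3943).
= 0.3 × 0.084453 = 0.025336.

0.03 per year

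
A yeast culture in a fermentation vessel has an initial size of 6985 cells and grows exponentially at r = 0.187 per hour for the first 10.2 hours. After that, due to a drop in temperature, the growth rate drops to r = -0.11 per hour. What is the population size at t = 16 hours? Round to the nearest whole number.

24858 cells

Phase 1: N(10.2) = 6985·e^(0.187×10.2) = 6985·e^1.907 = 47047.8.
Phase 2 runs for 16 − 10.2 = 5.8 hours at r = -0.11.
N(16) = 47047.8·e^(-0.11×5.8) = 47047.8·e^-0.638 = 24857.6.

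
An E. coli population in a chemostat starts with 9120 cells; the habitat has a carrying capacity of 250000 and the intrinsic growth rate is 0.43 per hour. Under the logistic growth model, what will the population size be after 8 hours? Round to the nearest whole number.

135362 cells

A = (K − N₀)/N₀ = (250000 − 9120)/9120 = 26.412.
N(t) = K/(1 + A·e^(−rt)) = 250000/(1 + 26.412×e^(−0.43×8)).
e^(−3.44) = 0.032065; denominator = 1 + 26.412×0.032065 = 1.8469.
N = 250000/1.8469 = 135362.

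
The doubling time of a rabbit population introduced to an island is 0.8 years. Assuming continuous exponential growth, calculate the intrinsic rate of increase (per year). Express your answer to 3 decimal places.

r = ln(2)/t_d = 0.6931/0.8 = 0.86643.

0.866 per year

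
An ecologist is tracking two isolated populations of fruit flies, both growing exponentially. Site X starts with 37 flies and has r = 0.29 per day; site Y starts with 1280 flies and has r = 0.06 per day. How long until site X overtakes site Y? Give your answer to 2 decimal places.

15.41 days

Set 37·e^(0.29t) = 1280·e^(0.06t).
e^((0.29 − 0.06)t) = 1280/37 → e^(0.23·t) = 34.595.
0.23·t = ln(34.595) = 3.5437, so t = 3.5437/0.23 = 15.407.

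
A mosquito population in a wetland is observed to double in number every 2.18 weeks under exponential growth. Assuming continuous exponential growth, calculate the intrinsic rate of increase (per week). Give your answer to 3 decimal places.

r = ln(2)/t_d = 0.6931/2.18 = 0.31796.

0.318 per week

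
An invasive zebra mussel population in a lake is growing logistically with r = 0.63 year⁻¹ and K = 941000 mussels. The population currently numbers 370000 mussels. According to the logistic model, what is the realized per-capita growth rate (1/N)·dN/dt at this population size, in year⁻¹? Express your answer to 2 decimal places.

(1/N)·dN/dt = r(1 − N/K) = 0.63 × (1 − 370000/941000).
= 0.63 × 0.6068 = 0.38228.

0.38 per year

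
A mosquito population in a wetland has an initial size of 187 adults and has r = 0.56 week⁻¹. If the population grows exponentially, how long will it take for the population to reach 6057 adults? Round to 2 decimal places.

6.21 weeks

Set N₀·e^(rt) = 6057: e^(0.56·t) = 6057/187 = 32.39.
0.56·t = ln(32.39) = 3.4779, so t = 3.4779/0.56 = 6.2105.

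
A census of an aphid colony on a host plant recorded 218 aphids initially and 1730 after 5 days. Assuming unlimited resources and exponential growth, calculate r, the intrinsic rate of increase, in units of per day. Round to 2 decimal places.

From N(t) = N₀·e^(rt): e^(r·5) = 1730/218 = 7.9358.
r·5 = ln(7.9358) = 2.0714, so r = 2.0714/5 = 0.41428.

0.41 per day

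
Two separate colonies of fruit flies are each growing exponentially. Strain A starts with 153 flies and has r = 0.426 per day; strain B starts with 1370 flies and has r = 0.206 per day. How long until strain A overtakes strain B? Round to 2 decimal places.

Set 153·e^(0.426t) = 1370·e^(0.206t).
e^((0.426 − 0.206)t) = 1370/153 → e^(0.22·t) = 8.9542.
0.22·t = ln(8.9542) = 2.1921, so t = 2.1921/0.22 = 9.9642.

9.96 days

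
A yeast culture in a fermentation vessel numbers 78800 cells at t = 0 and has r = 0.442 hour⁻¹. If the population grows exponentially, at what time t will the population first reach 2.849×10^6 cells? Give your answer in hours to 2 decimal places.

Set N₀·e^(rt) = 2.849×10^6: e^(0.442·t) = 2.849×10^6/78800 = 36.155.
0.442·t = ln(36.155) = 3.5878, so t = 3.5878/0.442 = 8.1172.

8.12 hours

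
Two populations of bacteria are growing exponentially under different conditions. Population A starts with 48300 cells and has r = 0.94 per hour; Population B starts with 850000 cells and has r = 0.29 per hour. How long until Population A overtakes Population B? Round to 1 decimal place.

Set 48300·e^(0.94t) = 850000·e^(0.29t).
e^((0.94 − 0.29)t) = 850000/48300 → e^(0.65·t) = 17.598.
0.65·t = ln(17.598) = 2.8678, so t = 2.8678/0.65 = 4.412.

4.4 hours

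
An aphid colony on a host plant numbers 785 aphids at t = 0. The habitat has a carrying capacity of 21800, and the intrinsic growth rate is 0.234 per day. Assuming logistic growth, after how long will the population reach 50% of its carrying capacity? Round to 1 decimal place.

A = (K − N₀)/N₀ = (21800 − 785)/785 = 26.771.
Solve 21800/(1 + 26.771·e^(−0.234t)) = 10900: 1 + 26.771·e^(−0.234t) = 2, so e^(−0.234t) = 0.0373543.
−0.234·t = ln(0.0373543) = -3.2873, so t = 3.2873/0.234 = 14.048.

14.0 days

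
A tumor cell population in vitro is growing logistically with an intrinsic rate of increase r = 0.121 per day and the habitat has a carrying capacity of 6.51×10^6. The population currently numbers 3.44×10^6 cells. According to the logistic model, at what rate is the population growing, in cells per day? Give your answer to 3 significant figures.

dN/dt = rN(1 − N/K) = 0.121 × 3.44×10^6 × (1 − 3.44×10^6/6.51×10^6).
1 − 3.44×10^6/6.51×10^6 = 0.47158; dN/dt = 0.121 × 3.44×10^6 × 0.47158 = 1.96291×10^5.

196000 cells per day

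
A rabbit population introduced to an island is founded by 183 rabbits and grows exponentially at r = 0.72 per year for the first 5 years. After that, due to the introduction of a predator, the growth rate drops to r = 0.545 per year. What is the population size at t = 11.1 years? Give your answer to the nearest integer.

Phase 1: N(5) = 183·e^(0.72×5) = 183·e^3.6 = 6697.48.
Phase 2 runs for 11.1 − 5 = 6.1 years at r = 0.545.
N(11.1) = 6697.48·e^(0.545×6.1) = 6697.48·e^3.325 = 186090.

186090 rabbits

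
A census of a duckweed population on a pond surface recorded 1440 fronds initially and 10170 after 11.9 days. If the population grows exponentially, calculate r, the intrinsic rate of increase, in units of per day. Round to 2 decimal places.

0.16 per day

From N(t) = N₀·e^(rt): e^(r·11.9) = 10170/1440 = 7.0625.
r·11.9 = ln(7.0625) = 1.9548, so r = 1.9548/11.9 = 0.16427.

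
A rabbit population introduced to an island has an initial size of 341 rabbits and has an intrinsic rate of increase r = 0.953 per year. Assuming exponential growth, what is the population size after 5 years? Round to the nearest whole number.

40010 rabbits

N(t) = N₀·e^(rt) = 341 × e^(0.953×5) = 341 × e^4.765.
e^4.765 ≈ 117.33, so N ≈ 341 × 117.33 = 40009.9.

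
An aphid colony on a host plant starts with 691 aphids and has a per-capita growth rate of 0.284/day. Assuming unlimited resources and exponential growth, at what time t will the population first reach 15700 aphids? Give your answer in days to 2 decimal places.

Set N₀·e^(rt) = 15700: e^(0.284·t) = 15700/691 = 22.721.
0.284·t = ln(22.721) = 3.1233, so t = 3.1233/0.284 = 10.997.

11.00 days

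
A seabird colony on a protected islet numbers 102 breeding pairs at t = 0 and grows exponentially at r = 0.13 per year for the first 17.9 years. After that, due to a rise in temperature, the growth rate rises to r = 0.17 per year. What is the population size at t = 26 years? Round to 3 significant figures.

4140 breeding pairs

Phase 1: N(17.9) = 102·e^(0.13×17.9) = 102·e^2.327 = 1045.21.
Phase 2 runs for 26 − 17.9 = 8.1 years at r = 0.17.
N(26) = 1045.21·e^(0.17×8.1) = 1045.21·e^1.377 = 4142.16.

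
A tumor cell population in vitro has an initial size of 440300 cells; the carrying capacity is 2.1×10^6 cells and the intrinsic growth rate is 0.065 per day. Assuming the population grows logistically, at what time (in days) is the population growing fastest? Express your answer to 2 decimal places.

Logistic growth is fastest at N = K/2 = 1.05×10^6.
A = (K − N₀)/N₀ = 3.7695. Set K/(1 + A·e^(−rt)) = K/2 → A·e^(−rt) = 1.
e^(−0.065t) = 1/3.7695 = 0.265289, so t = ln(3.7695)/0.065 = 1.3269/0.065 = 20.414.

20.41 days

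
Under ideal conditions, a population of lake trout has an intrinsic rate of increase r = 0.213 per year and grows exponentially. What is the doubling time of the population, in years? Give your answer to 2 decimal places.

Doubling time t_d = ln(2)/r = 0.6931/0.213 = 3.2542.

3.25 years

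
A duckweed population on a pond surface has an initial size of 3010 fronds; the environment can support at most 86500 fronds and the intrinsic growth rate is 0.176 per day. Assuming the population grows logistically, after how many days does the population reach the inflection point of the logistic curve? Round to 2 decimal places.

18.88 days

Logistic growth is fastest at N = K/2 = 43250.
A = (K − N₀)/N₀ = 27.738. Set K/(1 + A·e^(−rt)) = K/2 → A·e^(−rt) = 1.
e^(−0.176t) = 1/27.738 = 0.0360522, so t = ln(27.738)/0.176 = 3.3228/0.176 = 18.879.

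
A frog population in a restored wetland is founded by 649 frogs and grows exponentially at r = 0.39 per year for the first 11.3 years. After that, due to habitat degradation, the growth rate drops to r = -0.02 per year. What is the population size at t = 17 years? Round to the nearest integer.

Phase 1: N(11.3) = 649·e^(0.39×11.3) = 649·e^4.407 = 53232.9.
Phase 2 runs for 17 − 11.3 = 5.7 years at r = -0.02.
N(17) = 53232.9·e^(-0.02×5.7) = 53232.9·e^-0.114 = 47497.5.

47498 frogs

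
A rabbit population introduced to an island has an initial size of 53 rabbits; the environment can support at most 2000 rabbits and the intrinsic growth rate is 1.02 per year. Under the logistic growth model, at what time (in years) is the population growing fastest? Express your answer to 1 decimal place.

Logistic growth is fastest at N = K/2 = 1000.
A = (K − N₀)/N₀ = 36.736. Set K/(1 + A·e^(−rt)) = K/2 → A·e^(−rt) = 1.
e^(−1.02t) = 1/36.736 = 0.0272214, so t = ln(36.736)/1.02 = 3.6038/1.02 = 3.5331.

3.5 years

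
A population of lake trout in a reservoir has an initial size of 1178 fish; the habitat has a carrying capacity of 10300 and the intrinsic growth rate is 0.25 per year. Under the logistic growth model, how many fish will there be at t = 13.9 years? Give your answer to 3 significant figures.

A = (K − N₀)/N₀ = (10300 − 1178)/1178 = 7.7436.
N(t) = K/(1 + A·e^(−rt)) = 10300/(1 + 7.7436×e^(−0.25×13.9)).
e^(−3.475) = 0.030962; denominator = 1 + 7.7436×0.030962 = 1.2398.
N = 10300/1.2398 = 8308.08.

8310 fish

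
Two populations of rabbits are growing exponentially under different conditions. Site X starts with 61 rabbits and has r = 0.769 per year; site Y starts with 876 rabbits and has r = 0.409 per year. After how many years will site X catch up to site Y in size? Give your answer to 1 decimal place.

7.4 years

Set 61·e^(0.769t) = 876·e^(0.409t).
e^((0.769 − 0.409)t) = 876/61 → e^(0.36·t) = 14.361.
0.36·t = ln(14.361) = 2.6645, so t = 2.6645/0.36 = 7.4014.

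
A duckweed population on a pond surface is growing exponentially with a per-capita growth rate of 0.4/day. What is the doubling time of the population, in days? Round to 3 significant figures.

1.73 days

Doubling time t_d = ln(2)/r = 0.6931/0.4 = 1.7329.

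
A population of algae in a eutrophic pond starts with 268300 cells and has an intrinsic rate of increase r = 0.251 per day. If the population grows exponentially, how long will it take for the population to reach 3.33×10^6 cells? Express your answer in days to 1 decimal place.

10.0 days

Set N₀·e^(rt) = 3.33×10^6: e^(0.251·t) = 3.33×10^6/268300 = 12.411.
0.251·t = ln(12.411) = 2.5186, so t = 2.5186/0.251 = 10.034.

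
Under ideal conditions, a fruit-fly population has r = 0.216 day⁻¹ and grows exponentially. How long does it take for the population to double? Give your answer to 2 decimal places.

3.21 days

Doubling time t_d = ln(2)/r = 0.6931/0.216 = 3.209.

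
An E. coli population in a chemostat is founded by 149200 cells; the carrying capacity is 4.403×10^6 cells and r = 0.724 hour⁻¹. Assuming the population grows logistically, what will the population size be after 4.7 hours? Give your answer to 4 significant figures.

A = (K − N₀)/N₀ = (4.403×10^6 − 149200)/149200 = 28.511.
N(t) = K/(1 + A·e^(−rt)) = 4.403×10^6/(1 + 28.511×e^(−0.724×4.7)).
e^(−3.403) = 0.03328; denominator = 1 + 28.511×0.03328 = 1.9488.
N = 4.403×10^6/1.9488 = 2.259298×10^6.

2259000 cells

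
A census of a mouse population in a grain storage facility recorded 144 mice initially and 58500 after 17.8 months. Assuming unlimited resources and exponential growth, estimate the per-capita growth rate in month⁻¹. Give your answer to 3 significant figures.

0.337 per month

From N(t) = N₀·e^(rt): e^(r·17.8) = 58500/144 = 406.25.
r·17.8 = ln(406.25) = 6.007, so r = 6.007/17.8 = 0.33747.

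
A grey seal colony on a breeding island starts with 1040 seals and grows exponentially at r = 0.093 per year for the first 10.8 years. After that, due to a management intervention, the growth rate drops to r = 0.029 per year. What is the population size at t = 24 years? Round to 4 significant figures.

Phase 1: N(10.8) = 1040·e^(0.093×10.8) = 1040·e^1.004 = 2839.48.
Phase 2 runs for 24 − 10.8 = 13.2 years at r = 0.029.
N(24) = 2839.48·e^(0.029×13.2) = 2839.48·e^0.3828 = 4163.77.

4164 seals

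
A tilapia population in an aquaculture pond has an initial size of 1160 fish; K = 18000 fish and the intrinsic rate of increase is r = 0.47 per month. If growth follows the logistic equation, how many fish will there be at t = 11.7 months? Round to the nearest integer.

A = (K − N₀)/N₀ = (18000 − 1160)/1160 = 14.517.
N(t) = K/(1 + A·e^(−rt)) = 18000/(1 + 14.517×e^(−0.47×11.7)).
e^(−5.499) = 0.0040909; denominator = 1 + 14.517×0.0040909 = 1.0594.
N = 18000/1.0594 = 16990.9.

16991 fish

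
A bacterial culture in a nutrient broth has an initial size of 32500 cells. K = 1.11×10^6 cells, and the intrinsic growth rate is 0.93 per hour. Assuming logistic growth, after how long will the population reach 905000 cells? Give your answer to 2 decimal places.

5.36 hours

A = (K − N₀)/N₀ = (1.11×10^6 − 32500)/32500 = 33.154.
Solve 1.11×10^6/(1 + 33.154·e^(−0.93t)) = 905000: 1 + 33.154·e^(−0.93t) = 1.2265, so e^(−0.93t) = 0.00683237.
−0.93·t = ln(0.00683237) = -4.9861, so t = 4.9861/0.93 = 5.3614.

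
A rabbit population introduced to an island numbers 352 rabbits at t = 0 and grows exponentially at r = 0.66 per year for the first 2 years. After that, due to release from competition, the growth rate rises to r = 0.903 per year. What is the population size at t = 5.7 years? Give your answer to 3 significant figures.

Phase 1: N(2) = 352·e^(0.66×2) = 352·e^1.32 = 1317.68.
Phase 2 runs for 5.7 − 2 = 3.7 years at r = 0.903.
N(5.7) = 1317.68·e^(0.903×3.7) = 1317.68·e^3.341 = 37224.8.

37200 rabbits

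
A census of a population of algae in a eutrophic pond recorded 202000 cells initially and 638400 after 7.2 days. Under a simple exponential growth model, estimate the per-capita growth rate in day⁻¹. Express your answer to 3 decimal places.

0.160 per day

From N(t) = N₀·e^(rt): e^(r·7.2) = 638400/202000 = 3.1604.
r·7.2 = ln(3.1604) = 1.1507, so r = 1.1507/7.2 = 0.15982.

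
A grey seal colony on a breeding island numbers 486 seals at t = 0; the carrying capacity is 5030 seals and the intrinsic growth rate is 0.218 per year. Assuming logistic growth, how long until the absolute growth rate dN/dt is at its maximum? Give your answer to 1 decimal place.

10.3 years

Logistic growth is fastest at N = K/2 = 2515.
A = (K − N₀)/N₀ = 9.3498. Set K/(1 + A·e^(−rt)) = K/2 → A·e^(−rt) = 1.
e^(−0.218t) = 1/9.3498 = 0.106954, so t = ln(9.3498)/0.218 = 2.2354/0.218 = 10.254.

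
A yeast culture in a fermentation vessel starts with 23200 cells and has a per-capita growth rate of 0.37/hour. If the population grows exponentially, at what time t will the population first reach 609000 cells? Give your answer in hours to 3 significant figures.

8.83 hours

Set N₀·e^(rt) = 609000: e^(0.37·t) = 609000/23200 = 26.25.
0.37·t = ln(26.25) = 3.2677, so t = 3.2677/0.37 = 8.8315.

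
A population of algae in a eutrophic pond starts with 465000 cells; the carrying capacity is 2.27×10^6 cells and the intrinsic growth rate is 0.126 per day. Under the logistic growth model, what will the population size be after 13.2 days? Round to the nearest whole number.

A = (K − N₀)/N₀ = (2.27×10^6 − 465000)/465000 = 3.8817.
N(t) = K/(1 + A·e^(−rt)) = 2.27×10^6/(1 + 3.8817×e^(−0.126×13.2)).
e^(−1.663) = 0.18953; denominator = 1 + 3.8817×0.18953 = 1.7357.
N = 2.27×10^6/1.7357 = 1.307823×10^6.

1307823 cells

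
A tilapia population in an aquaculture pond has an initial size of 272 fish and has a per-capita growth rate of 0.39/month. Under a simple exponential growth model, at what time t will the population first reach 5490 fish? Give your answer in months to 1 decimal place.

Set N₀·e^(rt) = 5490: e^(0.39·t) = 5490/272 = 20.184.
0.39·t = ln(20.184) = 3.0049, so t = 3.0049/0.39 = 7.7048.

7.7 months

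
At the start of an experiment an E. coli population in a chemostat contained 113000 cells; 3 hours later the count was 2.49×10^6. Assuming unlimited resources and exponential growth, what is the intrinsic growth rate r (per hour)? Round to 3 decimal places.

1.031 per hour

From N(t) = N₀·e^(rt): e^(r·3) = 2.49×10^6/113000 = 22.035.
r·3 = ln(22.035) = 3.0927, so r = 3.0927/3 = 1.0309.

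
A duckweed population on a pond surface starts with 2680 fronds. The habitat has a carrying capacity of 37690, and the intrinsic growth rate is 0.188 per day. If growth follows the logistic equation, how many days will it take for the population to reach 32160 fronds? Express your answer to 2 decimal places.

23.03 days

A = (K − N₀)/N₀ = (37690 − 2680)/2680 = 13.063.
Solve 37690/(1 + 13.063·e^(−0.188t)) = 32160: 1 + 13.063·e^(−0.188t) = 1.172, so e^(−0.188t) = 0.0131629.
−0.188·t = ln(0.0131629) = -4.3304, so t = 4.3304/0.188 = 23.034.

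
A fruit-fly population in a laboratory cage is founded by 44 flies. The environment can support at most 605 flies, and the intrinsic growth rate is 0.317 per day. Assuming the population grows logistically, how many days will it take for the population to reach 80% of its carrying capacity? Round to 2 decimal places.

A = (K − N₀)/N₀ = (605 − 44)/44 = 12.75.
Solve 605/(1 + 12.75·e^(−0.317t)) = 484: 1 + 12.75·e^(−0.317t) = 1.25, so e^(−0.317t) = 0.0196078.
−0.317·t = ln(0.0196078) = -3.9318, so t = 3.9318/0.317 = 12.403.

12.40 days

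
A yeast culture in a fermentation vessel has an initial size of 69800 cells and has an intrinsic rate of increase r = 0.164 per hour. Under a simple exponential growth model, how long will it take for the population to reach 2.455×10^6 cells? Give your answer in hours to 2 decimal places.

Set N₀·e^(rt) = 2.455×10^6: e^(0.164·t) = 2.455×10^6/69800 = 35.172.
0.164·t = ln(35.172) = 3.5602, so t = 3.5602/0.164 = 21.709.

21.71 hours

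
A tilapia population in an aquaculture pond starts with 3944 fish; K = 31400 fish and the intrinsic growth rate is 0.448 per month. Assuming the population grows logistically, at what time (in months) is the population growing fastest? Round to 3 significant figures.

4.33 months

Logistic growth is fastest at N = K/2 = 15700.
A = (K − N₀)/N₀ = 6.9615. Set K/(1 + A·e^(−rt)) = K/2 → A·e^(−rt) = 1.
e^(−0.448t) = 1/6.9615 = 0.143648, so t = ln(6.9615)/0.448 = 1.9404/0.448 = 4.3312.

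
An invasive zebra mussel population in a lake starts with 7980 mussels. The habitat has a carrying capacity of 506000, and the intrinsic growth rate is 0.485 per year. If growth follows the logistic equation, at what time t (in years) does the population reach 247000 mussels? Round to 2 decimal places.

A = (K − N₀)/N₀ = (506000 − 7980)/7980 = 62.409.
Solve 506000/(1 + 62.409·e^(−0.485t)) = 247000: 1 + 62.409·e^(−0.485t) = 2.0486, so e^(−0.485t) = 0.0168019.
−0.485·t = ln(0.0168019) = -4.0863, so t = 4.0863/0.485 = 8.4253.

8.43 years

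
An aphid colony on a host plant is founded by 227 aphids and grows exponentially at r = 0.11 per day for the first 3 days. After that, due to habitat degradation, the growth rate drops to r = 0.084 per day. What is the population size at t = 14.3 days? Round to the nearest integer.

816 aphids

Phase 1: N(3) = 227·e^(0.11×3) = 227·e^0.33 = 315.75.
Phase 2 runs for 14.3 − 3 = 11.3 days at r = 0.084.
N(14.3) = 315.75·e^(0.084×11.3) = 315.75·e^0.9492 = 815.784.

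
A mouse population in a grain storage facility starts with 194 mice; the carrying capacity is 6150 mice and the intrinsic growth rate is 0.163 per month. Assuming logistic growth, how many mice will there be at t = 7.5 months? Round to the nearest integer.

612 mice

A = (K − N₀)/N₀ = (6150 − 194)/194 = 30.701.
N(t) = K/(1 + A·e^(−rt)) = 6150/(1 + 30.701×e^(−0.163×7.5)).
e^(−1.223) = 0.29449; denominator = 1 + 30.701×0.29449 = 10.041.
N = 6150/10.041 = 612.474.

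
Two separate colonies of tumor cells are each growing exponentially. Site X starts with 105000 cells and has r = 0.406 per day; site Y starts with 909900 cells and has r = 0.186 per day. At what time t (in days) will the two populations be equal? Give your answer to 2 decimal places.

9.82 days

Set 105000·e^(0.406t) = 909900·e^(0.186t).
e^((0.406 − 0.186)t) = 909900/105000 → e^(0.22·t) = 8.6657.
0.22·t = ln(8.6657) = 2.1594, so t = 2.1594/0.22 = 9.8153.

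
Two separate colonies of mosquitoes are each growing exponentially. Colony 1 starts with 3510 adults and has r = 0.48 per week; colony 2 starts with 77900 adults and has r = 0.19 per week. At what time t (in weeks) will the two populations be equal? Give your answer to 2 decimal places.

Set 3510·e^(0.48t) = 77900·e^(0.19t).
e^((0.48 − 0.19)t) = 77900/3510 → e^(0.29·t) = 22.194.
0.29·t = ln(22.194) = 3.0998, so t = 3.0998/0.29 = 10.689.

10.69 weeks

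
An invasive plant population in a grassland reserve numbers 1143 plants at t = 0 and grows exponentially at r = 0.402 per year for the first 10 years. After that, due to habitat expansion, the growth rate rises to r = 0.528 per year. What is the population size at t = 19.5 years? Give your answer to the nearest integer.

9601325 plants

Phase 1: N(10) = 1143·e^(0.402×10) = 1143·e^4.02 = 63666.4.
Phase 2 runs for 19.5 − 10 = 9.5 years at r = 0.528.
N(19.5) = 63666.4·e^(0.528×9.5) = 63666.4·e^5.016 = 9.601325×10^6.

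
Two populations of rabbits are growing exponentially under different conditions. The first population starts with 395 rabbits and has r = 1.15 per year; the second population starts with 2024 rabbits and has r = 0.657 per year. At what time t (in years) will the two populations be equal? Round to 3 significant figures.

Set 395·e^(1.15t) = 2024·e^(0.657t).
e^((1.15 − 0.657)t) = 2024/395 → e^(0.493·t) = 5.1241.
0.493·t = ln(5.1241) = 1.6339, so t = 1.6339/0.493 = 3.3143.

3.31 years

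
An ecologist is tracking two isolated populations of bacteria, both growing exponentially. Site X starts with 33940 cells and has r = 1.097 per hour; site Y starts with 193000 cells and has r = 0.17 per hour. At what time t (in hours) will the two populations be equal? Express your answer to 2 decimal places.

Set 33940·e^(1.097t) = 193000·e^(0.17t).
e^((1.097 − 0.17)t) = 193000/33940 → e^(0.927·t) = 5.6865.
0.927·t = ln(5.6865) = 1.7381, so t = 1.7381/0.927 = 1.875.

1.87 hours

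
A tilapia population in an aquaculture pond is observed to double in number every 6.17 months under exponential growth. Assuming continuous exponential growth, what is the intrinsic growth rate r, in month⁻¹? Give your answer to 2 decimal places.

r = ln(2)/t_d = 0.6931/6.17 = 0.11234.

0.11 per month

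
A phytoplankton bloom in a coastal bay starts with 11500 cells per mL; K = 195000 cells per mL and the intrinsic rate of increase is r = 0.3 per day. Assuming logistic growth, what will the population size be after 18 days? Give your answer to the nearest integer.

A = (K − N₀)/N₀ = (195000 − 11500)/11500 = 15.957.
N(t) = K/(1 + A·e^(−rt)) = 195000/(1 + 15.957×e^(−0.3×18)).
e^(−5.4) = 0.0045166; denominator = 1 + 15.957×0.0045166 = 1.0721.
N = 195000/1.0721 = 181891.

181891 cells per mL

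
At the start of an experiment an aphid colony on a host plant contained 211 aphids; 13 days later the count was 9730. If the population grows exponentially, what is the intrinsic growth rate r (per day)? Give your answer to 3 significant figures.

0.295 per day

From N(t) = N₀·e^(rt): e^(r·13) = 9730/211 = 46.114.
r·13 = ln(46.114) = 3.8311, so r = 3.8311/13 = 0.2947.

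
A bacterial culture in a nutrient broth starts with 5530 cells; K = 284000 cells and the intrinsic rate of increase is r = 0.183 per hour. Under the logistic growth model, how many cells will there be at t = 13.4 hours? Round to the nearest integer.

A = (K − N₀)/N₀ = (284000 − 5530)/5530 = 50.356.
N(t) = K/(1 + A·e^(−rt)) = 284000/(1 + 50.356×e^(−0.183×13.4)).
e^(−2.452) = 0.086104; denominator = 1 + 50.356×0.086104 = 5.3359.
N = 284000/5.3359 = 53224.7.

53225 cells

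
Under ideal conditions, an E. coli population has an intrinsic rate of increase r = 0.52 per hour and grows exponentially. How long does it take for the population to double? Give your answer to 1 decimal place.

Doubling time t_d = ln(2)/r = 0.6931/0.52 = 1.333.

1.3 hours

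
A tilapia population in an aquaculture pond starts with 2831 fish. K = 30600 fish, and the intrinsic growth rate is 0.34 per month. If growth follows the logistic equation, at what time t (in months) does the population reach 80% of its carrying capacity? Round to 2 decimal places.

10.79 months

A = (K − N₀)/N₀ = (30600 − 2831)/2831 = 9.8089.
Solve 30600/(1 + 9.8089·e^(−0.34t)) = 24480: 1 + 9.8089·e^(−0.34t) = 1.25, so e^(−0.34t) = 0.0254871.
−0.34·t = ln(0.0254871) = -3.6696, so t = 3.6696/0.34 = 10.793.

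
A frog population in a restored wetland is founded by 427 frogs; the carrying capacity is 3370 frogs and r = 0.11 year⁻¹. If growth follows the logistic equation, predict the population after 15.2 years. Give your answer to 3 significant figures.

1470 frogs

A = (K − N₀)/N₀ = (3370 − 427)/427 = 6.8923.
N(t) = K/(1 + A·e^(−rt)) = 3370/(1 + 6.8923×e^(−0.11×15.2)).
e^(−1.672) = 0.18787; denominator = 1 + 6.8923×0.18787 = 2.2949.
N = 3370/2.2949 = 1468.5.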